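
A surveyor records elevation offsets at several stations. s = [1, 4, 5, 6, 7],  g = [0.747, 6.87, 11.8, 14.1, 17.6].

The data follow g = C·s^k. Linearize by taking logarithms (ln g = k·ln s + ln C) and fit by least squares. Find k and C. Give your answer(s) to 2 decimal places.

With ln gᵢ as the transformed response and ln sᵢ as the regressor:
Σln s = 6.7334, Σ(ln s)² = 11.5091, Σln g = 9.6176, Σln s·ln g = 16.9659.
Equations: 11.5091·k + 6.7334·ln C = 16.9659;  6.7334·k + 5·ln C = 9.6176.
Slope k = (n·Σln s·ln g − Σln s·Σln g)/(n·Σ(ln s)² − (Σln s)²) = (5·16.9659 − 6.7334·9.6176)/12.2067 = 1.64417; ln C = (Σln g − k·Σln s)/n = -0.29064, so C = exp(-0.29064) = 0.74779.

k = 1.64, C = 0.75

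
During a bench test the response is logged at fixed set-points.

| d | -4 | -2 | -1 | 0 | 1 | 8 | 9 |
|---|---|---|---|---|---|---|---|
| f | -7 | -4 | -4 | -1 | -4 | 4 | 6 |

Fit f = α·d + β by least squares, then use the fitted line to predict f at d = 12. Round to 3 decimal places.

f̂ = 8.164

From the data, Σd·d = 167, Σd = 11, Σ1 = 7.
And Σd·f = 122, Σf = -10.
So MᵀM·[α, β]ᵀ = Mᵀf: [[167, 11]; [11, 7]]·[α, β]ᵀ = [122, -10]ᵀ.
Determinant 167·7 − 11² = 1048.
α = (122·7 − 11·(-10))/1048 = 241/262; β = (167·(-10) − 11·122)/1048 = -753/262.
At d = 12: f̂ = (241/262)·(12) + (-753/262)·(1) = 2139/262.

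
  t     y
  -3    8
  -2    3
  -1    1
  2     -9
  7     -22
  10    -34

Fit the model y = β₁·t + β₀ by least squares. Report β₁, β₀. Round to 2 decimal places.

β₁ = -3.08, β₀ = -2.15

The normal system AᵀA·[β₁, β₀]ᵀ = Aᵀy is [[167, 13]; [13, 6]]·[β₁, β₀]ᵀ = [-543, -53]ᵀ.
Determinant 167·6 − 13² = 833.
β₁ = ((-543)·6 − 13·(-53))/833 = -367/119; β₀ = (167·(-53) − 13·(-543))/833 = -256/119.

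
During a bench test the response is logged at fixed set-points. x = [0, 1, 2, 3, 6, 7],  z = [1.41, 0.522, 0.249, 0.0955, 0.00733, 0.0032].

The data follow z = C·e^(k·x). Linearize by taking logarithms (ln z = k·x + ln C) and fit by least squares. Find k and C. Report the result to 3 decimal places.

Taking logs, ln z = k·x + ln C, so regress ln z on x.
Sums: Σx = 19.0000, Σ(x)² = 99.0000, Σln z = -14.7058, Σx·ln z = -80.1835.
Normal system: [[99.0000, 19.0000]; [19.0000, 6]]·[k, ln C]ᵀ = [-80.1835, -14.7058]ᵀ.
Slope k = (n·Σx·ln z − Σx·Σln z)/(n·Σ(x)² − (Σx)²) = (6·-80.1835 − 19.0000·-14.7058)/233.0000 = -0.86562; ln C = (Σln z − k·Σx)/n = 0.29017, so C = exp(0.29017) = 1.33666.

k = -0.866, C = 1.337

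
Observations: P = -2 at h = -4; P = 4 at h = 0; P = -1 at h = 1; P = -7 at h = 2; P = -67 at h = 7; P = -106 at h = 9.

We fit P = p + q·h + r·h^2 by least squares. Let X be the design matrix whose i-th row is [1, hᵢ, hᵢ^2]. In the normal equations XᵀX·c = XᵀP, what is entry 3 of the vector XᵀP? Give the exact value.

Entry 3 ↔ basis h^2, so (XᵀP)_{3} = Σᵢ (h^2)·Pᵢ = (16)·(-2) + (0)·(4) + (1)·(-1) + (4)·(-7) + (49)·(-67) + (81)·(-106) = -11930.

-11930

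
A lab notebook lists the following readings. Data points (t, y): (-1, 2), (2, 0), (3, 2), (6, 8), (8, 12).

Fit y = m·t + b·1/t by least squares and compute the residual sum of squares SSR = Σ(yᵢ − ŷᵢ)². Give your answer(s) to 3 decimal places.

SSR = 2.840

Normal-equation sums: Σt·t = 114, Σt·1/t = 5, Σ1/t·1/t = 809/576.
For Mᵀy: Σt·y = 148, Σ1/t·y = 3/2.
So MᵀM·[m, b]ᵀ = Mᵀy: [[114, 5]; [5, 809/576]]·[m, b]ᵀ = [148, 3/2]ᵀ.
Determinant 114·(809/576) − 5² = 12971/96.
m = (148·(809/576) − 5·(3/2))/(12971/96) = 57706/38913; b = (114·(3/2) − 5·148)/(12971/96) = -54624/12971.
Residuals: -260/357, -33476/38913, -13556/12971, -2540/12971, 25792/38913; SSR = 110528/38913.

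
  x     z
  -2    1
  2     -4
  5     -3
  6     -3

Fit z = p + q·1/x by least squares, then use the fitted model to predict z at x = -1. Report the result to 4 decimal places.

With design matrix M, MᵀM = [[4, 11/30]; [11/30, 511/900]] and Mᵀz = [-9, -18/5]ᵀ.
Eliminating q: (511/900)·(row 1) − (11/30)·(row 2) gives (641/300)·p = (511/900)·(-9) − (11/30)·(-18/5) = -379/100, so p = -1137/641.
Then q = ((-18/5) − (11/30)·(-1137/641))/(511/900) = -3330/641.
At x = -1: ẑ = (-1137/641)·(1) + (-3330/641)·(-1) = 2193/641.

ẑ = 3.4212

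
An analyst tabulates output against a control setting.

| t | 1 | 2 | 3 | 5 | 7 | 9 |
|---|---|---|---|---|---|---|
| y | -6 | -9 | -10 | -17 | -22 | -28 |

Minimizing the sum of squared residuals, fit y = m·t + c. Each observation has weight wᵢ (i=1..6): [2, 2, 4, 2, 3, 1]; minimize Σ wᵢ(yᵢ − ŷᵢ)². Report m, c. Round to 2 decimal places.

Setting ∂/∂m … = 0 gives: 324·m + 58·c = -1052;  58·m + 14·c = -198.
(Σwᵢ·t·t = 324, Σwᵢ·t = 58, Σwᵢ·1 = 14, Σwᵢ·t·y = -1052, Σwᵢ·y = -198.)
Determinant 324·14 − 58² = 1172.
m = ((-1052)·14 − 58·(-198))/1172 = -811/293; c = (324·(-198) − 58·(-1052))/1172 = -784/293.

m = -2.77, c = -2.68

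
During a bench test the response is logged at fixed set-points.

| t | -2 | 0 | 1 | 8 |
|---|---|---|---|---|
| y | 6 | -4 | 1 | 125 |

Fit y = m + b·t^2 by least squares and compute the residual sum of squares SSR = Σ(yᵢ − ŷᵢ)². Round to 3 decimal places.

SSR = 4.722

Entries of AᵀA: Σ1 = 4, Σt^2 = 69, Σt^2·t^2 = 4113.
Moment sums: Σy = 128, Σt^2·y = 8025.
So AᵀA·[m, b]ᵀ = Aᵀy: [[4, 69]; [69, 4113]]·[m, b]ᵀ = [128, 8025]ᵀ.
Eliminating b: 4113·(row 1) − 69·(row 2) gives 11691·m = 4113·128 − 69·8025 = -27261, so m = -3029/1299.
Then b = (8025 − 69·(-3029/1299))/4113 = 7756/3897.
Residuals: 1445/3897, -2167/1299, 5228/3897, -172/3897; SSR = 6134/1299.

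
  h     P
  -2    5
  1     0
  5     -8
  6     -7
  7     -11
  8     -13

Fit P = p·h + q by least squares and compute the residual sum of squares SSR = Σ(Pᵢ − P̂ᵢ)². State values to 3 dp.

The normal equations are: 179·p + 25·q = -273;  25·p + 6·q = -34.
Determinant 179·6 − 25² = 449.
p = ((-273)·6 − 25·(-34))/449 = -788/449; q = (179·(-34) − 25·(-273))/449 = 739/449.
Residuals: -70/449, 49/449, -391/449, 846/449, -162/449, -272/449; SSR = 2174/449.

SSR = 4.842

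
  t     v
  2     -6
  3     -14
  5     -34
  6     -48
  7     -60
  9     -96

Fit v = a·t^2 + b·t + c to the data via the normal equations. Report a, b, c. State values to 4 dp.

a = -0.8718, b = -3.1846, c = 3.6256

Forming XᵀX = [[10980, 1448, 204]; [1448, 204, 32]; [204, 32, 6]] and Xᵀv = [-13444, -1796, -258]ᵀ gives XᵀX·[a, b, c]ᵀ = Xᵀv.
Row-reducing yields a = -34/39, b = -207/65, c = 707/195.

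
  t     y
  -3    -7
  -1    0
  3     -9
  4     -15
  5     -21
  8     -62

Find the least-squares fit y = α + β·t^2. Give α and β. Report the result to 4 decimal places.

With design matrix M, MᵀM = [[6, 124]; [124, 5140]] and Mᵀy = [-114, -4877]ᵀ.
Eliminating β: 5140·(row 1) − 124·(row 2) gives 15464·α = 5140·(-114) − 124·(-4877) = 18788, so α = 4697/3866.
Then β = ((-4877) − 124·(4697/3866))/5140 = -7563/7732.

α = 1.2150, β = -0.9781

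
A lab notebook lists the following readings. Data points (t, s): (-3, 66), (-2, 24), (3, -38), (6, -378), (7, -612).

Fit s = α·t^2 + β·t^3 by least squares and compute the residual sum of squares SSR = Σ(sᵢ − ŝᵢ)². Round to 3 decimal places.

Normal-equation sums: Σt^2·t^2 = 3875, Σt^2·t^3 = 24551, Σt^3·t^3 = 165827.
Right-hand side: Σt^2·s = -43248, Σt^3·s = -294564.
So AᵀA·[α, β]ᵀ = Aᵀs: [[3875, 24551]; [24551, 165827]]·[α, β]ᵀ = [-43248, -294564]ᵀ.
Δ = 3875·165827 − 24551² = 39828024.
α = ((-43248)·165827 − 24551·(-294564))/39828024 = 1670963/1106334; β = (3875·(-294564) − 24551·(-43248))/39828024 = -2212607/1106334.
Residuals: -97834/61463, 120406/61463, 147835/61463, -23656/61463, -1633/61463; SSR = 756334/61463.

SSR = 12.306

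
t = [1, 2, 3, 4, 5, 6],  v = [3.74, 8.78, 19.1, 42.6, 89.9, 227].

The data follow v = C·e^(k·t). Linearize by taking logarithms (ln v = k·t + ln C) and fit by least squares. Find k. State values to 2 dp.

Taking logs, ln v = k·t + ln C, so regress ln v on t.
Σt = 21.0000, Σ(t)² = 91.0000, Σln v = 20.1168, Σt·ln v = 84.5637.
Normal system: [[91.0000, 21.0000]; [21.0000, 6]]·[k, ln C]ᵀ = [84.5637, 20.1168]ᵀ.
Solving (det = 105.0000): k = 0.80886, ln C = 0.52178.

k = 0.81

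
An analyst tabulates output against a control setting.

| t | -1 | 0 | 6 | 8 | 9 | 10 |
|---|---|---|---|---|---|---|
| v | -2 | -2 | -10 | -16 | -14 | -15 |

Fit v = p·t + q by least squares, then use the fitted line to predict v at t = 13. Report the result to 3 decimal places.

Forming XᵀX = [[282, 32]; [32, 6]] and Xᵀv = [-462, -59]ᵀ gives XᵀX·[p, q]ᵀ = Xᵀv.
Δ = 282·6 − 32² = 668.
p = ((-462)·6 − 32·(-59))/668 = -221/167; q = (282·(-59) − 32·(-462))/668 = -927/334.
At t = 13: v̂ = (-221/167)·(13) + (-927/334)·(1) = -6673/334.

v̂ = -19.979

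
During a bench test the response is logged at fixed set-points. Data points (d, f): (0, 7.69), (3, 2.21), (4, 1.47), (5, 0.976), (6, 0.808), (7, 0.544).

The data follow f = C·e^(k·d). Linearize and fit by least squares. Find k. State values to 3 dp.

With ln fᵢ as the transformed response and dᵢ as the regressor:
Σd = 25.0000, Σ(d)² = 135.0000, Σln f = 2.3719, Σd·ln f = -1.7422.
Equations: 135.0000·k + 25.0000·ln C = -1.7422;  25.0000·k + 6·ln C = 2.3719.
Δ = 135.0000·6 − (25.0000)² = 185.0000; k = (-1.7422·6 − 25.0000·2.3719)/185.0000 = -0.37703, ln C = (135.0000·2.3719 − 25.0000·-1.7422)/185.0000 = 1.96627.

k = -0.377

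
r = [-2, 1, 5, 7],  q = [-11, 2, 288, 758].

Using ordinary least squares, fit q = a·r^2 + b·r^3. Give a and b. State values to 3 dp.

a = 1.500, b = 1.997

The normal system AᵀA·[a, b]ᵀ = Aᵀq is [[3043, 19901]; [19901, 133339]]·[a, b]ᵀ = [44300, 296084]ᵀ.
Determinant 3043·133339 − 19901² = 9700776.
a = (44300·133339 − 19901·296084)/9700776 = 1818752/1212597; b = (3043·296084 − 19901·44300)/9700776 = 2421164/1212597.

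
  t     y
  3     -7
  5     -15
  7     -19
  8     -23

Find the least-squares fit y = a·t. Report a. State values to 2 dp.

a = -2.81

Sums needed: Σt·t = 147.
Right-hand side: Σt·y = -413.
Normal equations: [[147]]·[a]ᵀ = [-413]ᵀ.
a = (-413)/147 = -2.80952.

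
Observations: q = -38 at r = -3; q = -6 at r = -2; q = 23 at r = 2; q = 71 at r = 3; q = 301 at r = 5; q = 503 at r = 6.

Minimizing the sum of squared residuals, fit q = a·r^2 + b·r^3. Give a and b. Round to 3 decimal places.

Compute the Gram sums: Σr^2·r^2 = 2115, Σr^2·r^3 = 10901, Σr^3·r^3 = 63867.
Moment sums: Σr^2·q = 25998, Σr^3·q = 149448.
MᵀM·[a, b]ᵀ = Mᵀq becomes [[2115, 10901]; [10901, 63867]]·[a, b]ᵀ = [25998, 149448]ᵀ.
Eliminating b: 63867·(row 1) − 10901·(row 2) gives 16246904·a = 63867·25998 − 10901·149448 = 31281618, so a = 15640809/8123452.
Then b = (149448 − 10901·(15640809/8123452))/63867 = 16339161/8123452.

a = 1.925, b = 2.011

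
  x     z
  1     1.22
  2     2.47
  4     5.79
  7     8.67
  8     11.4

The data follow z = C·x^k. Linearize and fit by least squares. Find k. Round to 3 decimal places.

Let Y = ln z. Fitting Y = k·ln x + ln C by least squares:
XᵀX = [[10.5129, 6.1048]; [6.1048, 5]], rhs = [12.3247, 7.4527]ᵀ  (here Σln x = 6.1048, Σ(ln x)² = 10.5129, Σln z = 7.4527, Σln x·ln z = 12.3247).
Slope k = (n·Σln x·ln z − Σln x·Σln z)/(n·Σ(ln x)² − (Σln x)²) = (5·12.3247 − 6.1048·7.4527)/15.2960 = 1.05430; ln C = (Σln z − k·Σln x)/n = 0.20328.

k = 1.054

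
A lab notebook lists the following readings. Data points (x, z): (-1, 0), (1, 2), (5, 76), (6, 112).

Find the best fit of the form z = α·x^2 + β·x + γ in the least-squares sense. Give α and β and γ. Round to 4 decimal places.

The normal equations are: 1923·α + 341·β + 63·γ = 5934;  341·α + 63·β + 11·γ = 1054;  63·α + 11·β + 4·γ = 190.
Inverting the 3×3 Gram matrix, [α, β, γ]ᵀ = [7175/2342, 1257/2342, -2609/1171]ᵀ.

α = 3.0636, β = 0.5367, γ = -2.2280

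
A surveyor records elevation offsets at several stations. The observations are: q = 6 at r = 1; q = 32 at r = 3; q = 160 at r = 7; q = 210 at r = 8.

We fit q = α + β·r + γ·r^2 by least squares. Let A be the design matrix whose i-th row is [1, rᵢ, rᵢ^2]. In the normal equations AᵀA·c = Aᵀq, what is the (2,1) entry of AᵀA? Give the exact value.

19

Row 2 ↔ basis r, column 1 ↔ basis 1, so (AᵀA)_{2,1} = Σᵢ r = (1)·(1) + (3)·(1) + (7)·(1) + (8)·(1) = 19.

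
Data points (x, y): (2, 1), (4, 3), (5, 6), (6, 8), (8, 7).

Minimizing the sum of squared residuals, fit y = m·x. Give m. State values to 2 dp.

m = 1.02

Sums needed: Σx·x = 145.
Right-hand side: Σx·y = 148.
AᵀA·[m]ᵀ = Aᵀy becomes [[145]]·[m]ᵀ = [148]ᵀ.
Hence m = 148 / 145 ≈ 1.02069.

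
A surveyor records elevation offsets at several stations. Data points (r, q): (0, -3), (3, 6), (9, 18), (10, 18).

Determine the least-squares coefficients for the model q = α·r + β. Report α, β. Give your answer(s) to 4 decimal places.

Forming MᵀM = [[190, 22]; [22, 4]] and Mᵀq = [360, 39]ᵀ gives MᵀM·[α, β]ᵀ = Mᵀq.
Δ = 190·4 − 22² = 276.
α = (360·4 − 22·39)/276 = 97/46; β = (190·39 − 22·360)/276 = -85/46.

α = 2.1087, β = -1.8478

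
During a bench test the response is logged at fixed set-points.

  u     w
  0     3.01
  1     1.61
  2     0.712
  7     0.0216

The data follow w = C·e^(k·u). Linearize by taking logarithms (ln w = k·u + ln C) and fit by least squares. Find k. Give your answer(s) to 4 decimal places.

Let Y = ln w. Fitting Y = k·u + ln C by least squares:
Sums: Σu = 10.0000, Σ(u)² = 54.0000, Σln w = -2.5966, Σu·ln w = -27.0486.
Normal system: [[54.0000, 10.0000]; [10.0000, 4]]·[k, ln C]ᵀ = [-27.0486, -2.5966]ᵀ.
Solving (det = 116.0000): k = -0.70887, ln C = 1.12303.

k = -0.7089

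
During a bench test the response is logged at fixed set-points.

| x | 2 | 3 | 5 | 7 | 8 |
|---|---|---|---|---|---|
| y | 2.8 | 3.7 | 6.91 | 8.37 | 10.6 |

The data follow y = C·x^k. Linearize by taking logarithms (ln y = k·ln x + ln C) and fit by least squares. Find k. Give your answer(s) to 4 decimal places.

k = 0.9573

Taking logs, ln y = k·ln x + ln C, so regress ln y on ln x.
AᵀA = [[12.3883, 7.4265]; [7.4265, 5]], rhs = [14.3057, 8.7564]ᵀ  (here Σln x = 7.4265, Σ(ln x)² = 12.3883, Σln y = 8.7564, Σln x·ln y = 14.3057).
Slope k = (n·Σln x·ln y − Σln x·Σln y)/(n·Σ(ln x)² − (Σln x)²) = (5·14.3057 − 7.4265·8.7564)/6.7880 = 0.95731; ln C = (Σln y − k·Σln x)/n = 0.32938.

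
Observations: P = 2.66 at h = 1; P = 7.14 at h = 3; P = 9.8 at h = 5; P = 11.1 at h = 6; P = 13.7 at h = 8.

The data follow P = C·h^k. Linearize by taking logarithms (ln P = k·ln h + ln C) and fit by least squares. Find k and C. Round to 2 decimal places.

k = 0.79, C = 2.76

With ln Pᵢ as the transformed response and ln hᵢ as the regressor:
XᵀX = [[11.3317, 6.5793]; [6.5793, 5]], rhs = [15.5883, 10.2508]ᵀ  (here Σln h = 6.5793, Σ(ln h)² = 11.3317, Σln P = 10.2508, Σln h·ln P = 15.5883).
Δ = 11.3317·5 − (6.5793)² = 13.3720; k = (15.5883·5 − 6.5793·10.2508)/13.3720 = 0.78516, ln C = (11.3317·10.2508 − 6.5793·15.5883)/13.3720 = 1.01700, so C = exp(1.01700) = 2.76490.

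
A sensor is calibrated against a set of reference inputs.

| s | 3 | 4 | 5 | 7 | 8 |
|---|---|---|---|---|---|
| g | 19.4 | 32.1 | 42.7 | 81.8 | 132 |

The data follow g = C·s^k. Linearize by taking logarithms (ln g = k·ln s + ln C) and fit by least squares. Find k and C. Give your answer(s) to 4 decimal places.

Taking logs, ln g = k·ln s + ln C, so regress ln g on ln s.
Σln s = 8.1197, Σ(ln s)² = 13.8297, Σln g = 19.4754, Σln s·ln g = 32.8325.
Normal system: [[13.8297, 8.1197]; [8.1197, 5]]·[k, ln C]ᵀ = [32.8325, 19.4754]ᵀ.
Δ = 13.8297·5 − (8.1197)² = 3.2190; k = (32.8325·5 − 8.1197·19.4754)/3.2190 = 1.87269, ln C = (13.8297·19.4754 − 8.1197·32.8325)/3.2190 = 0.85394, so C = exp(0.85394) = 2.34889.

k = 1.8727, C = 2.3489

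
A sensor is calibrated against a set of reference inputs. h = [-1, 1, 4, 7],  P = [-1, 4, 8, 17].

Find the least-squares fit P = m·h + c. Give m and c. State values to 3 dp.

m = 2.150, c = 1.088

Compute the Gram sums: Σh·h = 67, Σh = 11, Σ1 = 4.
Moment sums: Σh·P = 156, ΣP = 28.
Normal equations: [[67, 11]; [11, 4]]·[m, c]ᵀ = [156, 28]ᵀ.
Determinant 67·4 − 11² = 147.
m = (156·4 − 11·28)/147 = 316/147; c = (67·28 − 11·156)/147 = 160/147.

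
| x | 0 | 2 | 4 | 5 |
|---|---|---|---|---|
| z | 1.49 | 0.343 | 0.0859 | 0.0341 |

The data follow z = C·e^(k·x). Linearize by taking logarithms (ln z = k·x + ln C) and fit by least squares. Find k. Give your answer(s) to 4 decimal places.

k = -0.7433

Linearized form: ln z = k·x + ln C. From the 4 transformed points,
XᵀX = [[45.0000, 11.0000]; [11.0000, 4]], rhs = [-28.8506, -6.5043]ᵀ  (here Σx = 11.0000, Σ(x)² = 45.0000, Σln z = -6.5043, Σx·ln z = -28.8506).
Δ = 45.0000·4 − (11.0000)² = 59.0000; k = (-28.8506·4 − 11.0000·-6.5043)/59.0000 = -0.74331, ln C = (45.0000·-6.5043 − 11.0000·-28.8506)/59.0000 = 0.41804.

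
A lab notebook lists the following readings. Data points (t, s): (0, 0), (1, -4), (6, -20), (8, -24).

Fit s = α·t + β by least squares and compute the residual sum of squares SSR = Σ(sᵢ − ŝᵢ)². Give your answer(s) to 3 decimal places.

SSR = 2.682

The normal system XᵀX·[α, β]ᵀ = Xᵀs is [[101, 15]; [15, 4]]·[α, β]ᵀ = [-316, -48]ᵀ.
det = 101·4 − 15² = 179.
α = ((-316)·4 − 15·(-48))/179 = -544/179; β = (101·(-48) − 15·(-316))/179 = -108/179.
Residuals: 108/179, -64/179, -208/179, 164/179; SSR = 480/179.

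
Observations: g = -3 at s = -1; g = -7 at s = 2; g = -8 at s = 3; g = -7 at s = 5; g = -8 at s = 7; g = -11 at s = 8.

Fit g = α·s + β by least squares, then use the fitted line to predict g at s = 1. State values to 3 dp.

ĝ = -5.298

Setting ∂/∂α … = 0 gives: 152·α + 24·β = -214;  24·α + 6·β = -44.
det = 152·6 − 24² = 336.
α = ((-214)·6 − 24·(-44))/336 = -19/28; β = (152·(-44) − 24·(-214))/336 = -97/21.
At s = 1: ĝ = (-19/28)·(1) + (-97/21)·(1) = -445/84.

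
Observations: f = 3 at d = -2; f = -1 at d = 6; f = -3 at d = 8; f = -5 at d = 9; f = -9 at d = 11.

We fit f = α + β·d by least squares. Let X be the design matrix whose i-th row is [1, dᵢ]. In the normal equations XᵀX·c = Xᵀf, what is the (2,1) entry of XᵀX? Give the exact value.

32

Row 2 ↔ basis d, column 1 ↔ basis 1, so (XᵀX)_{2,1} = Σᵢ d = (-2)·(1) + (6)·(1) + (8)·(1) + (9)·(1) + (11)·(1) = 32.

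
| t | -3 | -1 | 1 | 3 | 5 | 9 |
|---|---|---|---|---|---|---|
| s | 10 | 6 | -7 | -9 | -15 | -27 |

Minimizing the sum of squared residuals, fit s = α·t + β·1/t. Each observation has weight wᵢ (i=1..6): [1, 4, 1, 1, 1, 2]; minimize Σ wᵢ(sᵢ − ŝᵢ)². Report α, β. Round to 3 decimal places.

Entries of MᵀWM: Σwᵢ·t·t = 210, Σwᵢ·t·1/t = 10, Σwᵢ·1/t·1/t = 10706/2025.
And Σwᵢ·t·s = -649, Σwᵢ·1/t·s = -139/3.
MᵀWM·[α, β]ᵀ = MᵀWs becomes [[210, 10]; [10, 10706/2025]]·[α, β]ᵀ = [-649, -139/3]ᵀ.
Eliminating β: (10706/2025)·(row 1) − 10·(row 2) gives (136384/135)·α = (10706/2025)·(-649) − 10·(-139/3) = -6009944/2025, so α = -751243/255720.
Then β = ((-139/3) − 10·(-751243/255720))/(10706/2025) = -54675/17048.

α = -2.938, β = -3.207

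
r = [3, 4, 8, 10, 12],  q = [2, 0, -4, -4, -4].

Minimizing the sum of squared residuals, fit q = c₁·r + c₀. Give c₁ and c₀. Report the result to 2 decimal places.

Entries of MᵀM: Σr·r = 333, Σr = 37, Σ1 = 5.
Moment sums: Σr·q = -114, Σq = -10.
MᵀM·[c₁, c₀]ᵀ = Mᵀq becomes [[333, 37]; [37, 5]]·[c₁, c₀]ᵀ = [-114, -10]ᵀ.
Δ = 333·5 − 37² = 296.
c₁ = ((-114)·5 − 37·(-10))/296 = -25/37; c₀ = (333·(-10) − 37·(-114))/296 = 3.

c₁ = -0.68, c₀ = 3.00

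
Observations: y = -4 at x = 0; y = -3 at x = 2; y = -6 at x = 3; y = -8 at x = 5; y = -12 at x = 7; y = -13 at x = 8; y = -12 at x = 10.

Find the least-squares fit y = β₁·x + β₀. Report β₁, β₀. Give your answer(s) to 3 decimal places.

Forming MᵀM = [[251, 35]; [35, 7]] and Mᵀy = [-372, -58]ᵀ gives MᵀM·[β₁, β₀]ᵀ = Mᵀy.
Eliminating β₀: 7·(row 1) − 35·(row 2) gives 532·β₁ = 7·(-372) − 35·(-58) = -574, so β₁ = -41/38.
Then β₀ = ((-58) − 35·(-41/38))/7 = -769/266.

β₁ = -1.079, β₀ = -2.891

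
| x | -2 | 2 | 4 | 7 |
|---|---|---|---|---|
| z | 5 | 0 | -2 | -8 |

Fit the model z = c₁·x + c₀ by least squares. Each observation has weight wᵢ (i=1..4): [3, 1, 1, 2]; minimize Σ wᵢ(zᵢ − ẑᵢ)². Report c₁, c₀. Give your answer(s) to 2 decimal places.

With design matrix M, MᵀWM = [[130, 14]; [14, 7]] and MᵀWz = [-150, -3]ᵀ.
det = 130·7 − 14² = 714.
c₁ = ((-150)·7 − 14·(-3))/714 = -24/17; c₀ = (130·(-3) − 14·(-150))/714 = 285/119.

c₁ = -1.41, c₀ = 2.39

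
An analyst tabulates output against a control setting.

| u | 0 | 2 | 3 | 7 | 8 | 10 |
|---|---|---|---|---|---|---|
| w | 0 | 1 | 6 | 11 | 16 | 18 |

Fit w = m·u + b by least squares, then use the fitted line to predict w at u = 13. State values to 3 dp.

With design matrix M, MᵀM = [[226, 30]; [30, 6]] and Mᵀw = [405, 52]ᵀ.
Δ = 226·6 − 30² = 456.
m = (405·6 − 30·52)/456 = 145/76; b = (226·52 − 30·405)/456 = -199/228.
At u = 13: ŵ = (145/76)·(13) + (-199/228)·(1) = 1364/57.

ŵ = 23.930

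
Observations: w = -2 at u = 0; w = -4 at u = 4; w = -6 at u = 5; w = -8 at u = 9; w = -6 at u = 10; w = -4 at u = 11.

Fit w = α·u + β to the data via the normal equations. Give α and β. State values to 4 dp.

α = -0.3017, β = -3.0391

Compute the Gram sums: Σu·u = 343, Σu = 39, Σ1 = 6.
Right-hand side: Σu·w = -222, Σw = -30.
So XᵀX·[α, β]ᵀ = Xᵀw: [[343, 39]; [39, 6]]·[α, β]ᵀ = [-222, -30]ᵀ.
Eliminating β: 6·(row 1) − 39·(row 2) gives 537·α = 6·(-222) − 39·(-30) = -162, so α = -54/179.
Then β = ((-30) − 39·(-54/179))/6 = -544/179.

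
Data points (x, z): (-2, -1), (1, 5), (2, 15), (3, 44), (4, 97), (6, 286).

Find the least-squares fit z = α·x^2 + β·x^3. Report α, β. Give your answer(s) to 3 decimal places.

α = 1.974, β = 0.997

AᵀA·[α, β]ᵀ = Aᵀz reads: 1666·α + 9044·β = 12305;  9044·α + 51610·β = 69305.
Eliminating β: 51610·(row 1) − 9044·(row 2) gives 4188324·α = 51610·12305 − 9044·69305 = 8266630, so α = 4133315/2094162.
Then β = (69305 − 9044·(4133315/2094162))/51610 = 17545/17598.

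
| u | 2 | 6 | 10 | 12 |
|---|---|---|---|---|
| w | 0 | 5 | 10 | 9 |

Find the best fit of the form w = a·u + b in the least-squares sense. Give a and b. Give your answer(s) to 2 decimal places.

a = 0.98, b = -1.37

From the data, Σu·u = 284, Σu = 30, Σ1 = 4.
Moment sums: Σu·w = 238, Σw = 24.
So AᵀA·[a, b]ᵀ = Aᵀw: [[284, 30]; [30, 4]]·[a, b]ᵀ = [238, 24]ᵀ.
Determinant 284·4 − 30² = 236.
a = (238·4 − 30·24)/236 = 58/59; b = (284·24 − 30·238)/236 = -81/59.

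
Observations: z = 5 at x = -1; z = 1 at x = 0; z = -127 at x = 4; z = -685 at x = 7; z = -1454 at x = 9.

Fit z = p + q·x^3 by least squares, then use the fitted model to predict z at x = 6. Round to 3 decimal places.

Forming AᵀA = [[5, 1135]; [1135, 653187]] and Aᵀz = [-2260, -1303054]ᵀ gives AᵀA·[p, q]ᵀ = Aᵀz.
Determinant 5·653187 − 1135² = 1977710.
p = ((-2260)·653187 − 1135·(-1303054))/1977710 = 39481/28253; q = (5·(-1303054) − 1135·(-2260))/1977710 = -56431/28253.
At x = 6: ẑ = (39481/28253)·(1) + (-56431/28253)·(216) = -12149615/28253.

ẑ = -430.029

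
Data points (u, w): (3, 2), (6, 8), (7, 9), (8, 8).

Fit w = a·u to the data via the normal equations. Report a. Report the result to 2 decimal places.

a = 1.15

Compute the Gram sums: Σu·u = 158.
Right-hand side: Σu·w = 181.
Normal equations: [[158]]·[a]ᵀ = [181]ᵀ.
Hence a = 181 / 158 ≈ 1.14557.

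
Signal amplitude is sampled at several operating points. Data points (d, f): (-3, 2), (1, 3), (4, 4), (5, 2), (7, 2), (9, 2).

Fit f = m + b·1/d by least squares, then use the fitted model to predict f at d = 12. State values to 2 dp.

f̂ = 2.37

The normal system XᵀX·[m, b]ᵀ = Xᵀf is [[6, 1727/1260]; [1727/1260, 1978729/1587600]]·[m, b]ᵀ = [15, 1336/315]ᵀ.
Δ = 6·(1978729/1587600) − (1727/1260)² = 1777969/317520.
m = (15·(1978729/1587600) − (1727/1260)·(1336/315))/(1777969/317520) = 20451847/8889845; b = (6·(1336/315) − (1727/1260)·15)/(1777969/317520) = 1552068/1777969.
At d = 12: f̂ = (20451847/8889845)·(1) + (1552068/1777969)·(1/12) = 21098542/8889845.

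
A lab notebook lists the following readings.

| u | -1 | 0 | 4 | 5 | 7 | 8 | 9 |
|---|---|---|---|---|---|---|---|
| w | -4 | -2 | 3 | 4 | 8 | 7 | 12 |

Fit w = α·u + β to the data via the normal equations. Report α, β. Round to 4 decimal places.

α = 1.4268, β = -2.5223

The normal system MᵀM·[α, β]ᵀ = Mᵀw is [[236, 32]; [32, 7]]·[α, β]ᵀ = [256, 28]ᵀ.
Eliminating β: 7·(row 1) − 32·(row 2) gives 628·α = 7·256 − 32·28 = 896, so α = 224/157.
Then β = (28 − 32·(224/157))/7 = -396/157.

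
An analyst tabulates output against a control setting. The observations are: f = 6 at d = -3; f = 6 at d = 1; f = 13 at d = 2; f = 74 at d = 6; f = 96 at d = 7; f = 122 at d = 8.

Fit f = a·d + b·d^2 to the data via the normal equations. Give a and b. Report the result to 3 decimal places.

Normal-equation sums: Σd·d = 163, Σd·d^2 = 1053, Σd^2·d^2 = 7891.
Right-hand side: Σd·f = 2106, Σd^2·f = 15288.
det = 163·7891 − 1053² = 177424.
a = (2106·7891 − 1053·15288)/177424 = 20007/6824; b = (163·15288 − 1053·2106)/177424 = 10551/6824.

a = 2.932, b = 1.546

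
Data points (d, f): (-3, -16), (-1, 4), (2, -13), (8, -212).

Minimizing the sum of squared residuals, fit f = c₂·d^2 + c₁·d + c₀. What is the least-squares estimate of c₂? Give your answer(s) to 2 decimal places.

c₂ = -3.07

From the data, Σd^2·d^2 = 4194, Σd^2·d = 492, Σd^2 = 78, Σd·d = 78, Σd = 6, Σ1 = 4.
Right-hand side: Σd^2·f = -13760, Σd·f = -1678, Σf = -237.
Normal equations: [[4194, 492, 78]; [492, 78, 6]; [78, 6, 4]]·[c₂, c₁, c₀]ᵀ = [-13760, -1678, -237]ᵀ.
Inverting the 3×3 Gram matrix, [c₂, c₁, c₀]ᵀ = [-44873/14604, -36035/14604, 21263/4868]ᵀ.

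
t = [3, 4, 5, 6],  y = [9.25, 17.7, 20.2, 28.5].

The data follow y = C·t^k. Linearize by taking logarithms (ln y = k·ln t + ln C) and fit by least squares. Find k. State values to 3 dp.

Linearized form: ln y = k·ln t + ln C. From the 4 transformed points,
Σln t = 5.8861, Σ(ln t)² = 8.9295, Σln y = 11.4538, Σln t·ln y = 17.2673.
Normal system: [[8.9295, 5.8861]; [5.8861, 4]]·[k, ln C]ᵀ = [17.2673, 11.4538]ᵀ.
Solving (det = 1.0716): k = 1.54073, ln C = 0.59622.

k = 1.541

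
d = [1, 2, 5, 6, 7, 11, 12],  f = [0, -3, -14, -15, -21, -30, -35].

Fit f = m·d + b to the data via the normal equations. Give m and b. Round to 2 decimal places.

m = -3.11, b = 2.67

Entries of MᵀM: Σd·d = 380, Σd = 44, Σ1 = 7.
For Mᵀf: Σd·f = -1063, Σf = -118.
MᵀM·[m, b]ᵀ = Mᵀf becomes [[380, 44]; [44, 7]]·[m, b]ᵀ = [-1063, -118]ᵀ.
Eliminating b: 7·(row 1) − 44·(row 2) gives 724·m = 7·(-1063) − 44·(-118) = -2249, so m = -2249/724.
Then b = ((-118) − 44·(-2249/724))/7 = 483/181.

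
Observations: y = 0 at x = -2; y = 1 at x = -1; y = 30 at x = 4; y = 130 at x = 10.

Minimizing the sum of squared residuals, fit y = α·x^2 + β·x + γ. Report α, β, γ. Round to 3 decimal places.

α = 0.973, β = 3.015, γ = 2.530

Normal-equation sums: Σx^2·x^2 = 10273, Σx^2·x = 1055, Σx^2 = 121, Σx·x = 121, Σx = 11, Σ1 = 4.
Right-hand side: Σx^2·y = 13481, Σx·y = 1419, Σy = 161.
Inverting the 3×3 Gram matrix, [α, β, γ]ᵀ = [2827/2906, 26287/8718, 11030/4359]ᵀ.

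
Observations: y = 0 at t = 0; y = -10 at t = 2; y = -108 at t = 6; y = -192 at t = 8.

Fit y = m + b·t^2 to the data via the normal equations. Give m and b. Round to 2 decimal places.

m = 0.92, b = -3.02

Compute the Gram sums: Σ1 = 4, Σt^2 = 104, Σt^2·t^2 = 5408.
And Σy = -310, Σt^2·y = -16216.
So AᵀA·[m, b]ᵀ = Aᵀy: [[4, 104]; [104, 5408]]·[m, b]ᵀ = [-310, -16216]ᵀ.
det = 4·5408 − 104² = 10816.
m = ((-310)·5408 − 104·(-16216))/10816 = 12/13; b = (4·(-16216) − 104·(-310))/10816 = -2039/676.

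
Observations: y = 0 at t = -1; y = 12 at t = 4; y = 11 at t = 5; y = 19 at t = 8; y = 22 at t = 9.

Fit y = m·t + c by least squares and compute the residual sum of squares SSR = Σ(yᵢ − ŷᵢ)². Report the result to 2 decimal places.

Setting ∂/∂m … = 0 gives: 187·m + 25·c = 453;  25·m + 5·c = 64.
Δ = 187·5 − 25² = 310.
m = (453·5 − 25·64)/310 = 133/62; c = (187·64 − 25·453)/310 = 643/310.
Residuals: 11/155, 417/310, -9/5, -73/310, 96/155; SSR = 1703/310.

SSR = 5.49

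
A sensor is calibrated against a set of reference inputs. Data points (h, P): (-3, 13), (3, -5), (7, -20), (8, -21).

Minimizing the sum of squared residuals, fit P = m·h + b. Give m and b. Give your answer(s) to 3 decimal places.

m = -3.187, b = 3.702

Setting ∂/∂m … = 0 gives: 131·m + 15·b = -362;  15·m + 4·b = -33.
Eliminating b: 4·(row 1) − 15·(row 2) gives 299·m = 4·(-362) − 15·(-33) = -953, so m = -953/299.
Then b = ((-33) − 15·(-953/299))/4 = 1107/299.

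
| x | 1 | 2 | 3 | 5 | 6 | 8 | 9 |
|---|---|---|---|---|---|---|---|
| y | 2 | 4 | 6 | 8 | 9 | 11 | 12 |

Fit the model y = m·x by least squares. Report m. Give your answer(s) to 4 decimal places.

m = 1.4455

Compute the Gram sums: Σx·x = 220.
Moment sums: Σx·y = 318.
Normal equations: [[220]]·[m]ᵀ = [318]ᵀ.
Hence m = 318 / 220 ≈ 1.44545.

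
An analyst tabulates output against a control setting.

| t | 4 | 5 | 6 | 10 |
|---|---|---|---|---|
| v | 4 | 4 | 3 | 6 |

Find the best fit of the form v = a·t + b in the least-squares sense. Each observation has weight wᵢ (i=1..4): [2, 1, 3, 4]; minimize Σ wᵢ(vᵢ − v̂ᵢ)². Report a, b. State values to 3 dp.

The normal equations are: 565·a + 71·b = 346;  71·a + 10·b = 45.
(Σwᵢ·t·t = 565, Σwᵢ·t = 71, Σwᵢ·1 = 10, Σwᵢ·t·v = 346, Σwᵢ·v = 45.)
det = 565·10 − 71² = 609.
a = (346·10 − 71·45)/609 = 265/609; b = (565·45 − 71·346)/609 = 859/609.

a = 0.435, b = 1.411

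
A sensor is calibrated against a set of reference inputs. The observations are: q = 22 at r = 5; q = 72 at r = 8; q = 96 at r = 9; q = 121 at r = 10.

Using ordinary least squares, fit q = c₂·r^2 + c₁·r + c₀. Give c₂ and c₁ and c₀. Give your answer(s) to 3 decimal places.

c₂ = 1.517, c₁ = -2.887, c₀ = -1.525

Setting ∂/∂c₂ … = 0 gives: 21282·c₂ + 2366·c₁ + 270·c₀ = 25034;  2366·c₂ + 270·c₁ + 32·c₀ = 2760;  270·c₂ + 32·c₁ + 4·c₀ = 311.
(Σr^2·r^2 = 21282, Σr^2·r = 2366, Σr^2 = 270, Σr·r = 270, Σr = 32, Σ1 = 4, Σr^2·q = 25034, Σr·q = 2760, Σq = 311.)
Solving the 3×3 system (Gaussian elimination) gives c₂ = 549/362, c₁ = -1045/362, c₀ = -276/181.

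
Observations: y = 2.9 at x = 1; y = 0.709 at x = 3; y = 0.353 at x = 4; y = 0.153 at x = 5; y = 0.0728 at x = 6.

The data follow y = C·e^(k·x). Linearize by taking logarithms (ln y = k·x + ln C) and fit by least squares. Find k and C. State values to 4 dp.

k = -0.7386, C = 6.3160

Taking logs, ln y = k·x + ln C, so regress ln y on x.
Sums: Σx = 19.0000, Σ(x)² = 87.0000, Σln y = -4.8178, Σx·ln y = -29.2390.
Normal system: [[87.0000, 19.0000]; [19.0000, 5]]·[k, ln C]ᵀ = [-29.2390, -4.8178]ᵀ.
Slope k = (n·Σx·ln y − Σx·Σln y)/(n·Σ(x)² − (Σx)²) = (5·-29.2390 − 19.0000·-4.8178)/74.0000 = -0.73859; ln C = (Σln y − k·Σx)/n = 1.84309, so C = exp(1.84309) = 6.31603.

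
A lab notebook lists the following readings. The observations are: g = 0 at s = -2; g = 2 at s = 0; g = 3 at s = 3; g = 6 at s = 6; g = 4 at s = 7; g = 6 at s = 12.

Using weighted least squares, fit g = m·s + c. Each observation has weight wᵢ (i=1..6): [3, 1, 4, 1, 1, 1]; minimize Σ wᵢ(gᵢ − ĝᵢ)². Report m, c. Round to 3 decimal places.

m = 0.461, c = 1.428

From the data, Σwᵢ·s·s = 277, Σwᵢ·s = 31, Σwᵢ·1 = 11.
Right-hand side: Σwᵢ·s·g = 172, Σwᵢ·g = 30.
XᵀWX·[m, c]ᵀ = XᵀWg becomes [[277, 31]; [31, 11]]·[m, c]ᵀ = [172, 30]ᵀ.
det = 277·11 − 31² = 2086.
m = (172·11 − 31·30)/2086 = 481/1043; c = (277·30 − 31·172)/2086 = 1489/1043.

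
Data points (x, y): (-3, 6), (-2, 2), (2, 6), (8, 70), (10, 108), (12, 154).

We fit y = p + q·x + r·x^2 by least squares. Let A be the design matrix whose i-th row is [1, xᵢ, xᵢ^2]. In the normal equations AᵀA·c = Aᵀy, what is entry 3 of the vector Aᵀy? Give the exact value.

37542

Entry 3 ↔ basis x^2, so (Aᵀy)_{3} = Σᵢ (x^2)·yᵢ = (9)·(6) + (4)·(2) + (4)·(6) + (64)·(70) + (100)·(108) + (144)·(154) = 37542.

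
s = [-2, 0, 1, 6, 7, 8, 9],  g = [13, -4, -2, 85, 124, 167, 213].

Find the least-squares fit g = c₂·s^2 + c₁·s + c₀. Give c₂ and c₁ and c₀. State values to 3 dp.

The normal system AᵀA·[c₂, c₁, c₀]ᵀ = Aᵀg is [[14371, 1793, 235]; [1793, 235, 29]; [235, 29, 7]]·[c₂, c₁, c₀]ᵀ = [37127, 4603, 596]ᵀ.
Inverting the 3×3 Gram matrix, [c₂, c₁, c₀]ᵀ = [42317/14196, -38165/14196, -26921/7098]ᵀ.

c₂ = 2.981, c₁ = -2.688, c₀ = -3.793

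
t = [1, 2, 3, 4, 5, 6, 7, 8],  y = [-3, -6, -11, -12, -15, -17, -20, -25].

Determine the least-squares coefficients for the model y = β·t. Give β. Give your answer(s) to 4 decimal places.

β = -3.0049

With design matrix X, XᵀX = [[204]] and Xᵀy = [-613]ᵀ.
β = (-613)/204 = -3.0049.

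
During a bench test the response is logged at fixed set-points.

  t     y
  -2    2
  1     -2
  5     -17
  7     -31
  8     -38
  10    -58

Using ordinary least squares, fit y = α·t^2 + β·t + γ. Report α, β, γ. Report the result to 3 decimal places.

The normal equations are: 17139·α + 1973·β + 243·γ = -10170;  1973·α + 243·β + 29·γ = -1192;  243·α + 29·β + 6·γ = -144.
Solving the 3×3 system (Gaussian elimination) gives α = -50035/112824, β = -51889/37608, γ = 8879/14103.

α = -0.443, β = -1.380, γ = 0.630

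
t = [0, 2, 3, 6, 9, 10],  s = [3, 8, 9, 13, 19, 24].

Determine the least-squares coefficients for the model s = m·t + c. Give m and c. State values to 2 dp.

m = 1.90, c = 3.17

Entries of XᵀX: Σt·t = 230, Σt = 30, Σ1 = 6.
For Xᵀs: Σt·s = 532, Σs = 76.
det = 230·6 − 30² = 480.
m = (532·6 − 30·76)/480 = 19/10; c = (230·76 − 30·532)/480 = 19/6.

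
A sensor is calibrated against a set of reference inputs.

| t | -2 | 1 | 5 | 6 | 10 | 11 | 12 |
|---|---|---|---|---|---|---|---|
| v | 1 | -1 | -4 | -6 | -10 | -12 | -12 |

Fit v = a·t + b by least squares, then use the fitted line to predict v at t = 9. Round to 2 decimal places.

v̂ = -9.11

From the data, Σt·t = 431, Σt = 43, Σ1 = 7.
Moment sums: Σt·v = -435, Σv = -44.
MᵀM·[a, b]ᵀ = Mᵀv becomes [[431, 43]; [43, 7]]·[a, b]ᵀ = [-435, -44]ᵀ.
Determinant 431·7 − 43² = 1168.
a = ((-435)·7 − 43·(-44))/1168 = -1153/1168; b = (431·(-44) − 43·(-435))/1168 = -259/1168.
At t = 9: v̂ = (-1153/1168)·(9) + (-259/1168)·(1) = -2659/292.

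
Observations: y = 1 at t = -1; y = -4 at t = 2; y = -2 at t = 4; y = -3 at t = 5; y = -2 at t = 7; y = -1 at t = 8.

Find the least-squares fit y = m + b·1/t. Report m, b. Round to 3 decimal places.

m = -1.725, b = -2.978

From the data, Σ1 = 6, Σ1/t = 61/280, Σ1/t·1/t = 108861/78400.
Moment sums: Σy = -11, Σ1/t·y = -1263/280.
So MᵀM·[m, b]ᵀ = Mᵀy: [[6, 61/280]; [61/280, 108861/78400]]·[m, b]ᵀ = [-11, -1263/280]ᵀ.
Δ = 6·(108861/78400) − (61/280)² = 129889/15680.
m = ((-11)·(108861/78400) − (61/280)·(-1263/280))/(129889/15680) = -1120428/649445; b = (6·(-1263/280) − (61/280)·(-11))/(129889/15680) = -386792/129889.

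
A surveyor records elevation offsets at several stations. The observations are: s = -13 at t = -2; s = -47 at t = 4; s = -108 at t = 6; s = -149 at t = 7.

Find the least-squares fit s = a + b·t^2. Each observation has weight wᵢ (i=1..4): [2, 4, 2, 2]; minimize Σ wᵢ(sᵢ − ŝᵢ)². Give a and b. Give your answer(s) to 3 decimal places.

Sums needed: Σwᵢ·1 = 10, Σwᵢ·t^2 = 242, Σwᵢ·t^2·t^2 = 8450.
For MᵀWs: Σwᵢ·s = -728, Σwᵢ·t^2·s = -25490.
MᵀWM·[a, b]ᵀ = MᵀWs becomes [[10, 242]; [242, 8450]]·[a, b]ᵀ = [-728, -25490]ᵀ.
Δ = 10·8450 − 242² = 25936.
a = ((-728)·8450 − 242·(-25490))/25936 = 4245/6484; b = (10·(-25490) − 242·(-728))/25936 = -19681/6484.

a = 0.655, b = -3.035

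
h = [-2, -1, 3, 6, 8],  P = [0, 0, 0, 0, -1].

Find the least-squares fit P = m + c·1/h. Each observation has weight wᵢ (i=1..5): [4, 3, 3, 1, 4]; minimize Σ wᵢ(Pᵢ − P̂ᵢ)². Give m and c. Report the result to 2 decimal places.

MᵀWM·[m, c]ᵀ = MᵀWP reads: 15·m + (-10/3)·c = -4;  (-10/3)·m + (637/144)·c = -1/2.
Determinant 15·(637/144) − (-10/3)² = 7955/144.
m = ((-4)·(637/144) − (-10/3)·(-1/2))/(7955/144) = -2788/7955; c = (15·(-1/2) − (-10/3)·(-4))/(7955/144) = -600/1591.

m = -0.35, c = -0.38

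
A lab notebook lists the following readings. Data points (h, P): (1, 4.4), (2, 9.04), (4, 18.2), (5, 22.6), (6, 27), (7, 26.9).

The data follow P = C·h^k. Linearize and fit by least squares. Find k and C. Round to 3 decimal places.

Taking logs, ln P = k·ln h + ln C, so regress ln P on ln h.
XᵀX = [[11.9895, 7.4265]; [7.4265, 6]], rhs = [22.8780, 16.2906]ᵀ  (here Σln h = 7.4265, Σ(ln h)² = 11.9895, Σln P = 16.2906, Σln h·ln P = 22.8780).
Slope k = (n·Σln h·ln P − Σln h·Σln P)/(n·Σ(ln h)² − (Σln h)²) = (6·22.8780 − 7.4265·16.2906)/16.7835 = 0.97029; ln C = (Σln P − k·Σln h)/n = 1.51411, so C = exp(1.51411) = 4.54538.

k = 0.970, C = 4.545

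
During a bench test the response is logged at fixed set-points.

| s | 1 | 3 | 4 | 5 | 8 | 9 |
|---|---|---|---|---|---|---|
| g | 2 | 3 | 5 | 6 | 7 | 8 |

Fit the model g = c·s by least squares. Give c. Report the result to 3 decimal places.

The normal equations are: 196·c = 189.
(Σs·s = 196, Σs·g = 189.)
Hence c = 189 / 196 ≈ 0.964286.

c = 0.964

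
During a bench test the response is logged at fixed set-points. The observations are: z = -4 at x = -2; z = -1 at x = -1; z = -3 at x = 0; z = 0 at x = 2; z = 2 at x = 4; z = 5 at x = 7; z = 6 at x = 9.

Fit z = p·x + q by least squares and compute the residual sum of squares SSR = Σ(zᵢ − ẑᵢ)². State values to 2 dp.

From the data, Σx·x = 155, Σx = 19, Σ1 = 7.
For Aᵀz: Σx·z = 106, Σz = 5.
Normal equations: [[155, 19]; [19, 7]]·[p, q]ᵀ = [106, 5]ᵀ.
Determinant 155·7 − 19² = 724.
p = (106·7 − 19·5)/724 = 647/724; q = (155·5 − 19·106)/724 = -1239/724.
Residuals: -363/724, 581/362, -933/724, -55/724, 99/724, 165/362, -60/181; SSR = 3497/724.

SSR = 4.83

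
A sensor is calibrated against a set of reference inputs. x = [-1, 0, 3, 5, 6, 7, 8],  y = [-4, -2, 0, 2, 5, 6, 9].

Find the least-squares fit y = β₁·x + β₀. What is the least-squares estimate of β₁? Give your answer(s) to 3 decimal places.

β₁ = 1.306

Normal-equation sums: Σx·x = 184, Σx = 28, Σ1 = 7.
For Mᵀy: Σx·y = 158, Σy = 16.
MᵀM·[β₁, β₀]ᵀ = Mᵀy becomes [[184, 28]; [28, 7]]·[β₁, β₀]ᵀ = [158, 16]ᵀ.
Eliminating β₀: 7·(row 1) − 28·(row 2) gives 504·β₁ = 7·158 − 28·16 = 658, so β₁ = 47/36.
Then β₀ = (16 − 28·(47/36))/7 = -185/63.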